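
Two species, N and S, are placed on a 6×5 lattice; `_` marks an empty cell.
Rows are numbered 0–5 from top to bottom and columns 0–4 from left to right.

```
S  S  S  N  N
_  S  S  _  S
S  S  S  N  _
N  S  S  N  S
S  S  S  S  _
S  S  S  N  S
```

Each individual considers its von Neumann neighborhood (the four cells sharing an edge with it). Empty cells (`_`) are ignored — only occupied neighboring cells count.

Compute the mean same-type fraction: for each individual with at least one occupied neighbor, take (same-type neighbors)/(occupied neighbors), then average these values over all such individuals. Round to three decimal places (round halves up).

(0,0)S 1/1
(0,1)S 3/3
(0,2)S 2/3
(0,3)N 1/2
(0,4)N 1/2
(1,1)S 3/3
(1,2)S 3/3
(1,4)S 0/1
(2,0)S 1/2
(2,1)S 4/4
(2,2)S 3/4
(2,3)N 1/2
(3,0)N 0/3
(3,1)S 3/4
(3,2)S 3/4
(3,3)N 1/4
(3,4)S 0/1
(4,0)S 2/3
(4,1)S 4/4
(4,2)S 4/4
(4,3)S 1/3
(5,0)S 2/2
(5,1)S 3/3
(5,2)S 2/3
(5,3)N 0/3
(5,4)S 0/1
Sum over 26 individuals: 1/1 + 3/3 + 2/3 + 1/2 + 1/2 + 3/3 + 3/3 + 0/1 + 1/2 + 4/4 + 3/4 + 1/2 + 0/3 + 3/4 + 3/4 + 1/4 + 0/1 + 2/3 + 4/4 + 4/4 + 1/3 + 2/2 + 3/3 + 2/3 + 0/3 + 0/1 = 95/6; mean = 95/6 ÷ 26 = 95/156 = 0.608974… → 0.609.

0.609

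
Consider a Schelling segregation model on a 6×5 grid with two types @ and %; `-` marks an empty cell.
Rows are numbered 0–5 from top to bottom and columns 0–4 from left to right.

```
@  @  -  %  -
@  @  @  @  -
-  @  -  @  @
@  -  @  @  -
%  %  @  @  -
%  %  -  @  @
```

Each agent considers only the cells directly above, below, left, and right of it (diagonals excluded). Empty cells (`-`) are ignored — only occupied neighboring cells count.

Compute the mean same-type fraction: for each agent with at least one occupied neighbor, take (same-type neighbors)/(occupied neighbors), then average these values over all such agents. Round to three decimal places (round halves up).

0.841

(0,0)@ 2/2
(0,1)@ 2/2
(0,3)% 0/1
(1,0)@ 2/2
(1,1)@ 4/4
(1,2)@ 2/2
(1,3)@ 2/3
(2,1)@ 1/1
(2,3)@ 3/3
(2,4)@ 1/1
(3,0)@ 0/1
(3,2)@ 2/2
(3,3)@ 3/3
(4,0)% 2/3
(4,1)% 2/3
(4,2)@ 2/3
(4,3)@ 3/3
(5,0)% 2/2
(5,1)% 2/2
(5,3)@ 2/2
(5,4)@ 1/1
Sum over 21 agents: 2/2 + 2/2 + 0/1 + 2/2 + 4/4 + 2/2 + 2/3 + 1/1 + 3/3 + 1/1 + 0/1 + 2/2 + 3/3 + 2/3 + 2/3 + 2/3 + 3/3 + 2/2 + 2/2 + 2/2 + 1/1 = 53/3; mean = 53/3 ÷ 21 = 53/63 = 0.841269… → 0.841.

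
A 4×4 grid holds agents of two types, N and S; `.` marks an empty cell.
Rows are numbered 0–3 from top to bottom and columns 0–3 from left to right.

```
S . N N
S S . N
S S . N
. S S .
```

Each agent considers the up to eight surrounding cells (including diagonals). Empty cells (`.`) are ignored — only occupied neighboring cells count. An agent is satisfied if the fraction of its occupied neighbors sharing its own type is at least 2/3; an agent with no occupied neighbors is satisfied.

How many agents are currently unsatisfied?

1

(0,0)S 2/2 ✓
(0,2)N 2/3 ✓
(0,3)N 2/2 ✓
(1,0)S 4/4 ✓
(1,1)S 4/5 ✓
(1,3)N 3/3 ✓
(2,0)S 4/4 ✓
(2,1)S 5/5 ✓
(2,3)N 1/2 ✗
(3,1)S 3/3 ✓
(3,2)S 2/3 ✓
Unsatisfied: (2,3) — 1 in total.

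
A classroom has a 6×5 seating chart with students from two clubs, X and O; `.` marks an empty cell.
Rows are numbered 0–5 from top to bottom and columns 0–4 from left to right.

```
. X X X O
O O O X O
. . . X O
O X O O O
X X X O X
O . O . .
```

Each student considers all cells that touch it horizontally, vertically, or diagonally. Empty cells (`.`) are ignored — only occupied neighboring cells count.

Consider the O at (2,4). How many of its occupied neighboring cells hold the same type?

3

Occupied neighbors of (2,4): (1,3)=X, (1,4)=O, (2,3)=X, (3,3)=O, (3,4)=O.
Same type (O): 3 of 5.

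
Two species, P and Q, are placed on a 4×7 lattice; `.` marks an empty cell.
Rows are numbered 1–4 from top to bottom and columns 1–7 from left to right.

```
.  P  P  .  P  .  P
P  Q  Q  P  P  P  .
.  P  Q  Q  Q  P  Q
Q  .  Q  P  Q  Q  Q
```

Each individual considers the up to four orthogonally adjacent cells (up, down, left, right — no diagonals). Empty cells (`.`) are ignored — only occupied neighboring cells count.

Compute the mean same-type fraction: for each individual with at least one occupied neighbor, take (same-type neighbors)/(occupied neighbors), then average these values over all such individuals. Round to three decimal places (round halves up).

0.508

Row 1: (1,2)P 1/2 · (1,3)P 1/2 · (1,5)P 1/1 · (1,7)P — no occupied neighbors
Row 2: (2,1)P 0/1 · (2,2)Q 1/4 · (2,3)Q 2/4 · (2,4)P 1/3 · (2,5)P 3/4 · (2,6)P 2/2
Row 3: (3,2)P 0/2 · (3,3)Q 3/4 · (3,4)Q 2/4 · (3,5)Q 2/4 · (3,6)P 1/4 · (3,7)Q 1/2
Row 4: (4,1)Q — no occupied neighbors · (4,3)Q 1/2 · (4,4)P 0/3 · (4,5)Q 2/3 · (4,6)Q 2/3 · (4,7)Q 2/2
Sum over 20 individuals: 1/2 + 1/2 + 1/1 + 0/1 + 1/4 + 2/4 + 1/3 + 3/4 + 2/2 + 0/2 + 3/4 + 2/4 + 2/4 + 1/4 + 1/2 + 1/2 + 0/3 + 2/3 + 2/3 + 2/2 = 61/6; mean = 61/6 ÷ 20 = 61/120 = 0.508333… → 0.508.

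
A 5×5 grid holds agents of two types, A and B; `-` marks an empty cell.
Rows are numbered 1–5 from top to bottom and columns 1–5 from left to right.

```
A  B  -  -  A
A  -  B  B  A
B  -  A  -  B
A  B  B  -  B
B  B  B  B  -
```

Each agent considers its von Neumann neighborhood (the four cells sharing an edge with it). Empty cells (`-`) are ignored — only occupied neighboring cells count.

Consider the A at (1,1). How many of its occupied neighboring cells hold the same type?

Occupied neighbors of (1,1): (2,1)=A, (1,2)=B.
Same type (A): 1 of 2.

1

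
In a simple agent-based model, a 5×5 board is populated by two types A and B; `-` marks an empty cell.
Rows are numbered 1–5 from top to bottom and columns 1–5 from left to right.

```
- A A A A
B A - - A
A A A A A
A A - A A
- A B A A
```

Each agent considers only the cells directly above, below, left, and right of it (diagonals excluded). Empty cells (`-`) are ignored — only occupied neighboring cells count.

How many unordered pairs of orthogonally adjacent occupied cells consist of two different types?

4

Scan each occupied cell's neighbors to the right and below so each pair is counted once.
From row 1: 0 unlike of 5 pairs (running 0/5).
From row 2: 2 unlike of 4 pairs (running 2/9).
From row 3: 0 unlike of 8 pairs (running 2/17).
From row 4: 0 unlike of 5 pairs (running 2/22).
From row 5: 2 unlike of 3 pairs (running 4/25).
Total adjacent occupied pairs: 25; unlike-type pairs: 4.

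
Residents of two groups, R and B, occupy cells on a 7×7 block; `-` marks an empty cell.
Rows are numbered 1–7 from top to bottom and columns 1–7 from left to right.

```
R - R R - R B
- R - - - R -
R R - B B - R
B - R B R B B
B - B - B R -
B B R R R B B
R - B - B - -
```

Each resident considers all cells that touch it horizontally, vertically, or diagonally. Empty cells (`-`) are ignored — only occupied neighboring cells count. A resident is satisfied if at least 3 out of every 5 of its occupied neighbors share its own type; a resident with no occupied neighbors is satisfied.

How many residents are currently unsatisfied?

Row 1: (1,1)R 1/1 ok · (1,3)R 2/2 ok · (1,4)R 1/1 ok · (1,6)R 1/2 unhappy · (1,7)B 0/2 unhappy
Row 2: (2,2)R 4/4 ok · (2,6)R 2/4 unhappy
Row 3: (3,1)R 2/3 ok · (3,2)R 3/4 ok · (3,4)B 2/4 unhappy · (3,5)B 3/5 ok · (3,7)R 1/3 unhappy
Row 4: (4,1)B 1/3 unhappy · (4,3)R 1/4 unhappy · (4,4)B 4/6 ok · (4,5)R 1/6 unhappy · (4,6)B 3/6 unhappy · (4,7)B 1/3 unhappy
Row 5: (5,1)B 3/3 ok · (5,3)B 2/5 unhappy · (5,5)B 3/7 unhappy · (5,6)R 2/7 unhappy
Row 6: (6,1)B 2/3 ok · (6,2)B 4/6 ok · (6,3)R 1/4 unhappy · (6,4)R 2/6 unhappy · (6,5)R 2/5 unhappy · (6,6)B 3/5 ok · (6,7)B 1/2 unhappy
Row 7: (7,1)R 0/2 unhappy · (7,3)B 1/3 unhappy · (7,5)B 1/3 unhappy
Unsatisfied: (1,6), (1,7), (2,6), (3,4), (3,7), (4,1), (4,3), (4,5), (4,6), (4,7), (5,3), (5,5), (5,6), (6,3), (6,4), (6,5), (6,7), (7,1), (7,3), (7,5) — 20 in total.

20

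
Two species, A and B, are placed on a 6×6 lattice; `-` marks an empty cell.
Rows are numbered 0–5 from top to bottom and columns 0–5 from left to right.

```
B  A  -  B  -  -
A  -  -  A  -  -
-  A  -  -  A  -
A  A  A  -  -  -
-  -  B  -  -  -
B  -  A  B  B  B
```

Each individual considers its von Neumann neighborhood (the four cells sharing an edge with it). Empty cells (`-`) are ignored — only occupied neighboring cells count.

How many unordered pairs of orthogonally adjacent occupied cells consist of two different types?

6

Scan each occupied cell's neighbors to the right and below so each pair is counted once.
From row 0: 3 unlike of 3 pairs (running 3/3).
From row 2: 0 unlike of 1 pairs (running 3/4).
From row 3: 1 unlike of 3 pairs (running 4/7).
From row 4: 1 unlike of 1 pairs (running 5/8).
From row 5: 1 unlike of 3 pairs (running 6/11).
Total adjacent occupied pairs: 11; unlike-type pairs: 6.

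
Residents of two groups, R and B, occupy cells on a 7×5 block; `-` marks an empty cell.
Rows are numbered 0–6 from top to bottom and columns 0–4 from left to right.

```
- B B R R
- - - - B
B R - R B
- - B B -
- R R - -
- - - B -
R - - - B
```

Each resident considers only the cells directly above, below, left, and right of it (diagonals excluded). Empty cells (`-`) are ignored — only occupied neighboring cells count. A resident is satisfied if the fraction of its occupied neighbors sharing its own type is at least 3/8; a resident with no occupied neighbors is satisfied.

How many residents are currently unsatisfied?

(0,1)B 1/1 ✓
(0,2)B 1/2 ✓
(0,3)R 1/2 ✓
(0,4)R 1/2 ✓
(1,4)B 1/2 ✓
(2,0)B 0/1 ✗
(2,1)R 0/1 ✗
(2,3)R 0/2 ✗
(2,4)B 1/2 ✓
(3,2)B 1/2 ✓
(3,3)B 1/2 ✓
(4,1)R 1/1 ✓
(4,2)R 1/2 ✓
(5,3)B 0/0 ✓
(6,0)R 0/0 ✓
(6,4)B 0/0 ✓
Unsatisfied: (2,0), (2,1), (2,3) — 3 in total.

3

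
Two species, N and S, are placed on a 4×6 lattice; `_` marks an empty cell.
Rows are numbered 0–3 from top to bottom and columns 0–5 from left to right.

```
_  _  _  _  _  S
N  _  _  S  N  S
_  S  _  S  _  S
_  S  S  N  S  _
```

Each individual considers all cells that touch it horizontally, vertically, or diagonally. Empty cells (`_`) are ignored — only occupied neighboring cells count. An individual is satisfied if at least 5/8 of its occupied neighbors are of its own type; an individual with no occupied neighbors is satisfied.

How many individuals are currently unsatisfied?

6

(0,5)S 1/2 ✗
(1,0)N 0/1 ✗
(1,3)S 1/2 ✗
(1,4)N 0/5 ✗
(1,5)S 2/3 ✓
(2,1)S 2/3 ✓
(2,3)S 3/5 ✗
(2,5)S 2/3 ✓
(3,1)S 2/2 ✓
(3,2)S 3/4 ✓
(3,3)N 0/3 ✗
(3,4)S 2/3 ✓
Unsatisfied: (0,5), (1,0), (1,3), (1,4), (2,3), (3,3) — 6 in total.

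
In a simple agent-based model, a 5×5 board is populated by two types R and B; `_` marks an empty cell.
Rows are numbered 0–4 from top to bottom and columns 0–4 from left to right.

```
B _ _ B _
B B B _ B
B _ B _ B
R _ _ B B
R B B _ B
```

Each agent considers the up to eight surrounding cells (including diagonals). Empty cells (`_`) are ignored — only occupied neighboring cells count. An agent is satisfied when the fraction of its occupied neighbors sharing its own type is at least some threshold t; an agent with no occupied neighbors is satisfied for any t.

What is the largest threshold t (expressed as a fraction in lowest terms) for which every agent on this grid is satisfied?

1/3

(0,0)B 2/2
(0,3)B 2/2
(1,0)B 3/3
(1,1)B 5/5
(1,2)B 3/3
(1,4)B 2/2
(2,0)B 2/3
(2,2)B 3/3
(2,4)B 3/3
(3,0)R 1/3
(3,3)B 5/5
(3,4)B 3/3
(4,0)R 1/2
(4,1)B 1/3
(4,2)B 2/2
(4,4)B 2/2
The smallest same-type fraction is 1/3 at (3,0), which reduces to 1/3. Any threshold above that leaves this agent unsatisfied.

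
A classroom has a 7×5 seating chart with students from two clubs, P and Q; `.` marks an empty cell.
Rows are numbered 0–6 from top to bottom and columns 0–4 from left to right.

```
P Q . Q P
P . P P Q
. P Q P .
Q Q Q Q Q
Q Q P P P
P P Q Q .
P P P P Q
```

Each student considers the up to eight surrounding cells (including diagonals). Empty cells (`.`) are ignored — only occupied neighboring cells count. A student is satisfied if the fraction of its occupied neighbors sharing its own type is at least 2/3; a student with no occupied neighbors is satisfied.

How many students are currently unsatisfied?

25

Row 0: (0,0)P 1/2 not · (0,1)Q 0/3 not · (0,3)Q 1/4 not · (0,4)P 1/3 not
Row 1: (1,0)P 2/3 satisfied · (1,2)P 3/6 not · (1,3)P 3/6 not · (1,4)Q 1/4 not
Row 2: (2,1)P 2/6 not · (2,2)Q 3/7 not · (2,3)P 2/7 not
Row 3: (3,0)Q 3/4 satisfied · (3,1)Q 5/7 satisfied · (3,2)Q 4/8 not · (3,3)Q 3/7 not · (3,4)Q 1/4 not
Row 4: (4,0)Q 3/5 not · (4,1)Q 5/8 not · (4,2)P 2/8 not · (4,3)P 2/7 not · (4,4)P 1/4 not
Row 5: (5,0)P 3/5 not · (5,1)P 5/8 not · (5,2)Q 2/8 not · (5,3)Q 2/7 not
Row 6: (6,0)P 3/3 satisfied · (6,1)P 4/5 satisfied · (6,2)P 3/5 not · (6,3)P 1/4 not · (6,4)Q 1/2 not
Unsatisfied: (0,0), (0,1), (0,3), (0,4), (1,2), (1,3), (1,4), (2,1), (2,2), (2,3), (3,2), (3,3), (3,4), (4,0), (4,1), (4,2), (4,3), (4,4), (5,0), (5,1), (5,2), (5,3), (6,2), (6,3), (6,4) — 25 in total.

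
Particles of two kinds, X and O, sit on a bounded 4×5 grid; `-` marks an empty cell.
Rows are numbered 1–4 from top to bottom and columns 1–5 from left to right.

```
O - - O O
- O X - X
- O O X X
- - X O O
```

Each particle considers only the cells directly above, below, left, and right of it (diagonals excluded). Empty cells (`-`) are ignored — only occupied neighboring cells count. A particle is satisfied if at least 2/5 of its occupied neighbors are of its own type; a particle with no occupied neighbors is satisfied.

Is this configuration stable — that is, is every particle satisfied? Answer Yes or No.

No

Row 1: (1,1)O 0/0 ok · (1,4)O 1/1 ok · (1,5)O 1/2 ok
Row 2: (2,2)O 1/2 ok · (2,3)X 0/2 unhappy · (2,5)X 1/2 ok
Row 3: (3,2)O 2/2 ok · (3,3)O 1/4 unhappy · (3,4)X 1/3 unhappy · (3,5)X 2/3 ok
Row 4: (4,3)X 0/2 unhappy · (4,4)O 1/3 unhappy · (4,5)O 1/2 ok
For instance (2,3) has only 0/2 same-type neighbors, below 2/5.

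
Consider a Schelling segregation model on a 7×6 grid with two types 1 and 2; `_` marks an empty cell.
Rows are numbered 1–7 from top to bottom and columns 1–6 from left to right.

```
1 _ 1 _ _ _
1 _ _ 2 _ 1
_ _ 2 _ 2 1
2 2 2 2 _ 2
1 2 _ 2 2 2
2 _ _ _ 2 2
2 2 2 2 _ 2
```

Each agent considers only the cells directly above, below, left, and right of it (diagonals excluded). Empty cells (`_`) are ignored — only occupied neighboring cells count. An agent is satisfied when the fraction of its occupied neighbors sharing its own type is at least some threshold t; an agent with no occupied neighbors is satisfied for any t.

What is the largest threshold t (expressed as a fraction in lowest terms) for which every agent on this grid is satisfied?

0/1

(1,1)1 1/1
(1,3)1 — no occupied neighbors
(2,1)1 1/1
(2,4)2 — no occupied neighbors
(2,6)1 1/1
(3,3)2 1/1
(3,5)2 0/1
(3,6)1 1/3
(4,1)2 1/2
(4,2)2 3/3
(4,3)2 3/3
(4,4)2 2/2
(4,6)2 1/2
(5,1)1 0/3
(5,2)2 1/2
(5,4)2 2/2
(5,5)2 3/3
(5,6)2 3/3
(6,1)2 1/2
(6,5)2 2/2
(6,6)2 3/3
(7,1)2 2/2
(7,2)2 2/2
(7,3)2 2/2
(7,4)2 1/1
(7,6)2 1/1
The smallest same-type fraction is 0/1 at (3,5), which reduces to 0/1. Any threshold above that leaves this agent unsatisfied.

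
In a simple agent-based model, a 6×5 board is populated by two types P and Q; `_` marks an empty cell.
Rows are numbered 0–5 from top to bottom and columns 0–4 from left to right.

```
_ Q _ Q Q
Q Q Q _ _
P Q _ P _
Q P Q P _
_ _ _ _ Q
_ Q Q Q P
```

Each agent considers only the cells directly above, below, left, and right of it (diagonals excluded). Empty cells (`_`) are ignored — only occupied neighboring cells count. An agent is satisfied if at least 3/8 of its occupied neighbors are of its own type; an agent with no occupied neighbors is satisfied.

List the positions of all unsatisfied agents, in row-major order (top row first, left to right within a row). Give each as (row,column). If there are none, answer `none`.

(0,1)Q 1/1 ok
(0,3)Q 1/1 ok
(0,4)Q 1/1 ok
(1,0)Q 1/2 ok
(1,1)Q 4/4 ok
(1,2)Q 1/1 ok
(2,0)P 0/3 unhappy
(2,1)Q 1/3 unhappy
(2,3)P 1/1 ok
(3,0)Q 0/2 unhappy
(3,1)P 0/3 unhappy
(3,2)Q 0/2 unhappy
(3,3)P 1/2 ok
(4,4)Q 0/1 unhappy
(5,1)Q 1/1 ok
(5,2)Q 2/2 ok
(5,3)Q 1/2 ok
(5,4)P 0/2 unhappy

(2,0), (2,1), (3,0), (3,1), (3,2), (4,4), (5,4)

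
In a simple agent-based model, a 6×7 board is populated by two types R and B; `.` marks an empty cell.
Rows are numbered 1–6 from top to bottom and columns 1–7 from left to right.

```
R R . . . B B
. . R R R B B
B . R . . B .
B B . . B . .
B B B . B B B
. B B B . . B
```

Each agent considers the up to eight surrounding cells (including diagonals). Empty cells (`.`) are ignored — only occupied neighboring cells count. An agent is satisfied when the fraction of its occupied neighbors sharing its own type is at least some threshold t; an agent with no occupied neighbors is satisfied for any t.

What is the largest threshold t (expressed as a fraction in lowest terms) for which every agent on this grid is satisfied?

1/4

(1,1)R 1/1
(1,2)R 2/2
(1,6)B 3/4
(1,7)B 3/3
(2,3)R 3/3
(2,4)R 3/3
(2,5)R 1/4
(2,6)B 4/5
(2,7)B 4/4
(3,1)B 2/2
(3,3)R 2/3
(3,6)B 3/4
(4,1)B 4/4
(4,2)B 5/6
(4,5)B 3/3
(5,1)B 4/4
(5,2)B 6/6
(5,3)B 5/5
(5,5)B 3/3
(5,6)B 4/4
(5,7)B 2/2
(6,2)B 4/4
(6,3)B 4/4
(6,4)B 3/3
(6,7)B 2/2
The smallest same-type fraction is 1/4 at (2,5), which reduces to 1/4. Any threshold above that leaves this agent unsatisfied.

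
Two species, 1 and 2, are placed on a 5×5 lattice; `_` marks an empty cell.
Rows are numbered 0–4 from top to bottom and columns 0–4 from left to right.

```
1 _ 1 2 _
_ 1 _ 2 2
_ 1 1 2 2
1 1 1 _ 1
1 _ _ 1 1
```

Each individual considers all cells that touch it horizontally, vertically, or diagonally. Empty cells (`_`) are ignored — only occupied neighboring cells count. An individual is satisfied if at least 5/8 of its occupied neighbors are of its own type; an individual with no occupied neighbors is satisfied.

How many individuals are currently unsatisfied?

(0,0)1 1/1 ok
(0,2)1 1/3 unhappy
(0,3)2 2/3 ok
(1,1)1 4/4 ok
(1,3)2 4/6 ok
(1,4)2 4/4 ok
(2,1)1 5/5 ok
(2,2)1 4/6 ok
(2,3)2 3/6 unhappy
(2,4)2 3/4 ok
(3,0)1 3/3 ok
(3,1)1 5/5 ok
(3,2)1 4/5 ok
(3,4)1 2/4 unhappy
(4,0)1 2/2 ok
(4,3)1 3/3 ok
(4,4)1 2/2 ok
Unsatisfied: (0,2), (2,3), (3,4) — 3 in total.

3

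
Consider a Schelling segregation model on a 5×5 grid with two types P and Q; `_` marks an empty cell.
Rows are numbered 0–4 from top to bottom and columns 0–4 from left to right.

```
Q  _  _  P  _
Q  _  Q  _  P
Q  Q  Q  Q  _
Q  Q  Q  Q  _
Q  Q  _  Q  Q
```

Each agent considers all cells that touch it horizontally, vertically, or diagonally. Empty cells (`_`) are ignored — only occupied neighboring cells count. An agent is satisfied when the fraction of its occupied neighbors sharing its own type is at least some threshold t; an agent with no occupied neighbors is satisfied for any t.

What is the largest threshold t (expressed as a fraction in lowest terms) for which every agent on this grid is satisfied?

1/2

(0,0)Q 1/1
(0,3)P 1/2
(1,0)Q 3/3
(1,2)Q 3/4
(1,4)P 1/2
(2,0)Q 4/4
(2,1)Q 7/7
(2,2)Q 6/6
(2,3)Q 4/5
(3,0)Q 5/5
(3,1)Q 7/7
(3,2)Q 7/7
(3,3)Q 5/5
(4,0)Q 3/3
(4,1)Q 4/4
(4,3)Q 3/3
(4,4)Q 2/2
The smallest same-type fraction is 1/2 at (0,3), which reduces to 1/2. Any threshold above that leaves this agent unsatisfied.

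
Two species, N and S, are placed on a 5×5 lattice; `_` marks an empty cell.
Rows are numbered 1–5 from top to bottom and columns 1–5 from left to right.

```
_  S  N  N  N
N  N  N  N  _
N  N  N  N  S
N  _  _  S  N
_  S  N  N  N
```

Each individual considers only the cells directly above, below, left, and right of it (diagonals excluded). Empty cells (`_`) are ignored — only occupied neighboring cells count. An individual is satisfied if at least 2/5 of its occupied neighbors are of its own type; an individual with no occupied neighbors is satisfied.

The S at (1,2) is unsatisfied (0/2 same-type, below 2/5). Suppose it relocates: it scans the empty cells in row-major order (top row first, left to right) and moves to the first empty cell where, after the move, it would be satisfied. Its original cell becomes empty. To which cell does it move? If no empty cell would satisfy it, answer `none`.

(5,1)

Vacating (1,2). Empty cells in order:
  (1,1): 0/1 same-type → still unsatisfied.
  (2,5): 1/3 same-type → still unsatisfied.
  (4,2): 1/3 same-type → still unsatisfied.
  (4,3): 1/3 same-type → still unsatisfied.
  (5,1): 1/2 same-type → satisfied — stop here.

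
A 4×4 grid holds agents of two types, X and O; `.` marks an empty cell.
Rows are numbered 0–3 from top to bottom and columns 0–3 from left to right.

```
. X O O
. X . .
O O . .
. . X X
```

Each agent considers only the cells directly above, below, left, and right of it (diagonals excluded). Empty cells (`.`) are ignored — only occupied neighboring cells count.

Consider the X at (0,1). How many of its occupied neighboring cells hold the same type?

Occupied neighbors of (0,1): (1,1)=X, (0,2)=O.
Same type (X): 1 of 2.

1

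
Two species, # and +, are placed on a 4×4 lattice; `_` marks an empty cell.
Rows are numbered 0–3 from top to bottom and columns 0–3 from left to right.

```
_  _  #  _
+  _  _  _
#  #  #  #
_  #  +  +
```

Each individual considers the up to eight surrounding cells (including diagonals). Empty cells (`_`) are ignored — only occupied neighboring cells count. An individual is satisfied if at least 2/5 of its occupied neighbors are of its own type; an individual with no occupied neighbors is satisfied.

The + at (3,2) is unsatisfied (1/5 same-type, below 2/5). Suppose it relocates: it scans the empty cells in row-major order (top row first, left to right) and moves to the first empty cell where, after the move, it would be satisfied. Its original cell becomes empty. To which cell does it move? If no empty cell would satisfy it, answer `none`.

Vacating (3,2). Empty cells in order:
  (0,0): 1/1 same-type → satisfied — stop here.

(0,0)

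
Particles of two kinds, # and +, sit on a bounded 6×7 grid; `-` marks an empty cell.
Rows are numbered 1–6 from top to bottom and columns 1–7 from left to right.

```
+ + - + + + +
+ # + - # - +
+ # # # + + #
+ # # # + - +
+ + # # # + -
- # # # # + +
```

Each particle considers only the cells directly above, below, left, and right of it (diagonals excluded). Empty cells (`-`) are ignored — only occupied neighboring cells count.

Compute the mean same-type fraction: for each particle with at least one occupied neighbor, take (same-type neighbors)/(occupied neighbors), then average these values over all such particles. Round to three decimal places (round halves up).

0.625

(1,1)+ 2/2
(1,2)+ 1/2
(1,4)+ 1/1
(1,5)+ 2/3
(1,6)+ 2/2
(1,7)+ 2/2
(2,1)+ 2/3
(2,2)# 1/4
(2,3)+ 0/2
(2,5)# 0/2
(2,7)+ 1/2
(3,1)+ 2/3
(3,2)# 3/4
(3,3)# 3/4
(3,4)# 2/3
(3,5)+ 2/4
(3,6)+ 1/2
(3,7)# 0/3
(4,1)+ 2/3
(4,2)# 2/4
(4,3)# 4/4
(4,4)# 3/4
(4,5)+ 1/3
(4,7)+ 0/1
(5,1)+ 2/2
(5,2)+ 1/4
(5,3)# 3/4
(5,4)# 4/4
(5,5)# 2/4
(5,6)+ 1/2
(6,2)# 1/2
(6,3)# 3/3
(6,4)# 3/3
(6,5)# 2/3
(6,6)+ 2/3
(6,7)+ 1/1
Sum over 36 particles: 2/2 + 1/2 + 1/1 + 2/3 + 2/2 + 2/2 + 2/3 + 1/4 + 0/2 + 0/2 + 1/2 + 2/3 + 3/4 + 3/4 + 2/3 + 2/4 + 1/2 + 0/3 + 2/3 + 2/4 + 4/4 + 3/4 + 1/3 + 0/1 + 2/2 + 1/4 + 3/4 + 4/4 + 2/4 + 1/2 + 1/2 + 3/3 + 3/3 + 2/3 + 2/3 + 1/1 = 45/2; mean = 45/2 ÷ 36 = 5/8 = 0.625 → 0.625.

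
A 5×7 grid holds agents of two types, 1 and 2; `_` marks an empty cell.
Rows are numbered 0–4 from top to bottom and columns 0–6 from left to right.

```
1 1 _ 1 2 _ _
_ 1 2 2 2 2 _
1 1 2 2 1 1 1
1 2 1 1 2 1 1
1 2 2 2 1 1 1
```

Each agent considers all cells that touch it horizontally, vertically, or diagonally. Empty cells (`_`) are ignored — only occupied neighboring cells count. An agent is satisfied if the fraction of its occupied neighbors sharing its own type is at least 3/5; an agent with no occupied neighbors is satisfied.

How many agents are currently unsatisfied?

Row 0: (0,0)1 2/2 ✓ · (0,1)1 2/3 ✓ · (0,3)1 0/4 ✗ · (0,4)2 3/4 ✓
Row 1: (1,1)1 4/6 ✓ · (1,2)2 3/7 ✗ · (1,3)2 5/7 ✓ · (1,4)2 4/7 ✗ · (1,5)2 2/5 ✗
Row 2: (2,0)1 3/4 ✓ · (2,1)1 4/7 ✗ · (2,2)2 4/8 ✗ · (2,3)2 5/8 ✓ · (2,4)1 3/8 ✗ · (2,5)1 4/7 ✗ · (2,6)1 3/4 ✓
Row 3: (3,0)1 3/5 ✓ · (3,1)2 3/8 ✗ · (3,2)1 2/8 ✗ · (3,3)1 3/8 ✗ · (3,4)2 2/8 ✗ · (3,5)1 7/8 ✓ · (3,6)1 5/5 ✓
Row 4: (4,0)1 1/3 ✗ · (4,1)2 2/5 ✗ · (4,2)2 3/5 ✓ · (4,3)2 2/5 ✗ · (4,4)1 3/5 ✓ · (4,5)1 4/5 ✓ · (4,6)1 3/3 ✓
Unsatisfied: (0,3), (1,2), (1,4), (1,5), (2,1), (2,2), (2,4), (2,5), (3,1), (3,2), (3,3), (3,4), (4,0), (4,1), (4,3) — 15 in total.

15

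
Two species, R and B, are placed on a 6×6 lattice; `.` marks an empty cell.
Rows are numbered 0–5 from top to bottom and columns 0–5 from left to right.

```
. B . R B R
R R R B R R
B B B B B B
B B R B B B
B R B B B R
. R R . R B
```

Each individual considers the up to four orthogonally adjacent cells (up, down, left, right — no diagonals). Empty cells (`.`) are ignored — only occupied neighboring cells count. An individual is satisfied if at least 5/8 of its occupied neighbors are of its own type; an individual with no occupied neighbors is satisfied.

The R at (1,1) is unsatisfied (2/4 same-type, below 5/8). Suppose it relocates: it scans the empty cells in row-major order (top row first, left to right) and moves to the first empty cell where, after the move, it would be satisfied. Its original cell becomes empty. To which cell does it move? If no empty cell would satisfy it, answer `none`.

(0,2)

Vacating (1,1). Empty cells in order:
  (0,0): 1/2 same-type → still unsatisfied.
  (0,2): 2/3 same-type → satisfied — stop here.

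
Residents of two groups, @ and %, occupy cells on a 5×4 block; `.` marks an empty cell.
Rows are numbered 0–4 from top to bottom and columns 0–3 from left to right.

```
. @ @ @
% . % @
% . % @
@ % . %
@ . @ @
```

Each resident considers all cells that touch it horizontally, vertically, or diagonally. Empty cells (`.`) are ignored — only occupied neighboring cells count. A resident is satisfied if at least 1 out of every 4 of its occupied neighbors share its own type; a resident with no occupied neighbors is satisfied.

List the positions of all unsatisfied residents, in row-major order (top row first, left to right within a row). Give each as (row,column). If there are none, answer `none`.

(1,2)

(0,1)@ 1/3 satisfied
(0,2)@ 3/4 satisfied
(0,3)@ 2/3 satisfied
(1,0)% 1/2 satisfied
(1,2)% 1/6 not
(1,3)@ 3/5 satisfied
(2,0)% 2/3 satisfied
(2,2)% 3/5 satisfied
(2,3)@ 1/4 satisfied
(3,0)@ 1/3 satisfied
(3,1)% 2/5 satisfied
(3,3)% 1/4 satisfied
(4,0)@ 1/2 satisfied
(4,2)@ 1/3 satisfied
(4,3)@ 1/2 satisfied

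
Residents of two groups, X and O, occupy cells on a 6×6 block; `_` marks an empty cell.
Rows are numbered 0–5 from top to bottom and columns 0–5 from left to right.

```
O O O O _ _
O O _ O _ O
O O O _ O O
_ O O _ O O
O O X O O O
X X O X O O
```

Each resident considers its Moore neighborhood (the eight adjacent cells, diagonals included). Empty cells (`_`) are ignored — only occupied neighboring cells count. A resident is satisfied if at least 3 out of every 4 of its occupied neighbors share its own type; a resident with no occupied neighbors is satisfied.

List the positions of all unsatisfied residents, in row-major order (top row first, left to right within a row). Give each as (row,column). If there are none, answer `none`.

(4,0), (4,1), (4,2), (4,3), (5,0), (5,1), (5,2), (5,3)

(0,0)O 3/3 satisfied
(0,1)O 4/4 satisfied
(0,2)O 4/4 satisfied
(0,3)O 2/2 satisfied
(1,0)O 5/5 satisfied
(1,1)O 7/7 satisfied
(1,3)O 4/4 satisfied
(1,5)O 2/2 satisfied
(2,0)O 4/4 satisfied
(2,1)O 6/6 satisfied
(2,2)O 5/5 satisfied
(2,4)O 5/5 satisfied
(2,5)O 4/4 satisfied
(3,1)O 6/7 satisfied
(3,2)O 5/6 satisfied
(3,4)O 6/6 satisfied
(3,5)O 5/5 satisfied
(4,0)O 2/4 not
(4,1)O 4/7 not
(4,2)X 2/7 not
(4,3)O 5/7 not
(4,4)O 6/7 satisfied
(4,5)O 5/5 satisfied
(5,0)X 1/3 not
(5,1)X 2/5 not
(5,2)O 2/5 not
(5,3)X 1/5 not
(5,4)O 4/5 satisfied
(5,5)O 3/3 satisfied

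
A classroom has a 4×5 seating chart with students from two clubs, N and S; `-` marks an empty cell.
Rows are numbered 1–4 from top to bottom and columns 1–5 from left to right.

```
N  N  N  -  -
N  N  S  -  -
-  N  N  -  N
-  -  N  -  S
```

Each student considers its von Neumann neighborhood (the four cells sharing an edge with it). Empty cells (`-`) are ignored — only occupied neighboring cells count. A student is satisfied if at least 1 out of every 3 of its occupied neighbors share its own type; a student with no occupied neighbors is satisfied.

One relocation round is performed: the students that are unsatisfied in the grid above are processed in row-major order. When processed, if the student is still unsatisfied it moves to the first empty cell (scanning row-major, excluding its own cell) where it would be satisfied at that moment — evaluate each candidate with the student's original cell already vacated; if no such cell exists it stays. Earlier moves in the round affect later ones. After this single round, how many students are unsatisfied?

Initially unsatisfied (in order): (2,3), (3,5), (4,5).
  (2,3) → (1,5).
  (3,5) → (1,4).
  (4,5): now satisfied by earlier moves; stays.
Resulting grid:
N N N N S
N N - - -
- N N - -
- - N - S
Unsatisfied now: (1,5).

1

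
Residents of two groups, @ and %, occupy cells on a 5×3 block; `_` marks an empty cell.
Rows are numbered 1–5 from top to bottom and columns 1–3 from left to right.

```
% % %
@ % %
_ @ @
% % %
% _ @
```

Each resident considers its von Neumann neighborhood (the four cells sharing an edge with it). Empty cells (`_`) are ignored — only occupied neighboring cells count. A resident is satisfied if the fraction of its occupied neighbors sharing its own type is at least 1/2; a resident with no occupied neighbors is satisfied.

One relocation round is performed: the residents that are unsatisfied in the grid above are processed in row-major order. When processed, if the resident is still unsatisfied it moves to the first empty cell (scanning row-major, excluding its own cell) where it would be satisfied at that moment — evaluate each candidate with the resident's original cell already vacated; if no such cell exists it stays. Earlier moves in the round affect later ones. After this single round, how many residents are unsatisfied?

Initially unsatisfied (in order): (2,1), (3,2), (3,3), (4,3), (5,3).
  (2,1) → (3,1).
  (3,2): now satisfied by earlier moves; stays.
  (3,3): no empty cell satisfies it; stays.
  (4,3) → (2,1).
  (5,3): now satisfied by earlier moves; stays.
Resulting grid:
% % %
% % %
@ @ @
% % _
% _ @
Unsatisfied now: (3,1).

1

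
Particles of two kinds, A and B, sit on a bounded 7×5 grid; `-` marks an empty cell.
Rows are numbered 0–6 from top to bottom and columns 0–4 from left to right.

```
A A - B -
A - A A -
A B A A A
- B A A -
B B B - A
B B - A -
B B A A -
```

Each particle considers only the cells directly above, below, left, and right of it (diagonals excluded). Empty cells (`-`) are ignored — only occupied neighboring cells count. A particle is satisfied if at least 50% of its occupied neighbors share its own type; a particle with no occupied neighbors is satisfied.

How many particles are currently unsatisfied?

2

(0,0)A 2/2 ✓
(0,1)A 1/1 ✓
(0,3)B 0/1 ✗
(1,0)A 2/2 ✓
(1,2)A 2/2 ✓
(1,3)A 2/3 ✓
(2,0)A 1/2 ✓
(2,1)B 1/3 ✗
(2,2)A 3/4 ✓
(2,3)A 4/4 ✓
(2,4)A 1/1 ✓
(3,1)B 2/3 ✓
(3,2)A 2/4 ✓
(3,3)A 2/2 ✓
(4,0)B 2/2 ✓
(4,1)B 4/4 ✓
(4,2)B 1/2 ✓
(4,4)A 0/0 ✓
(5,0)B 3/3 ✓
(5,1)B 3/3 ✓
(5,3)A 1/1 ✓
(6,0)B 2/2 ✓
(6,1)B 2/3 ✓
(6,2)A 1/2 ✓
(6,3)A 2/2 ✓
Unsatisfied: (0,3), (2,1) — 2 in total.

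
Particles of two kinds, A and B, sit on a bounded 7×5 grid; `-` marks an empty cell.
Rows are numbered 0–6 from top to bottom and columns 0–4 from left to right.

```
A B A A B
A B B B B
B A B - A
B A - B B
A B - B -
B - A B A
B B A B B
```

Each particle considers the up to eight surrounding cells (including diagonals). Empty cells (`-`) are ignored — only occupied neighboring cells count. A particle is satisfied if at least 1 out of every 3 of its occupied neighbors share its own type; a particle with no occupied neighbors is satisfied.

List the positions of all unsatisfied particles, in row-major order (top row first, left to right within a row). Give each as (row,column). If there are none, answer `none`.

(0,0)A 1/3 ok
(0,1)B 2/5 ok
(0,2)A 1/5 unhappy
(0,3)A 1/5 unhappy
(0,4)B 2/3 ok
(1,0)A 2/5 ok
(1,1)B 4/8 ok
(1,2)B 4/7 ok
(1,3)B 4/7 ok
(1,4)B 2/4 ok
(2,0)B 2/5 ok
(2,1)A 2/7 unhappy
(2,2)B 4/6 ok
(2,4)A 0/4 unhappy
(3,0)B 2/5 ok
(3,1)A 2/6 ok
(3,3)B 3/4 ok
(3,4)B 2/3 ok
(4,0)A 1/4 unhappy
(4,1)B 2/5 ok
(4,3)B 3/5 ok
(5,0)B 3/4 ok
(5,2)A 1/6 unhappy
(5,3)B 3/6 ok
(5,4)A 0/4 unhappy
(6,0)B 2/2 ok
(6,1)B 2/4 ok
(6,2)A 1/4 unhappy
(6,3)B 2/5 ok
(6,4)B 2/3 ok

(0,2), (0,3), (2,1), (2,4), (4,0), (5,2), (5,4), (6,2)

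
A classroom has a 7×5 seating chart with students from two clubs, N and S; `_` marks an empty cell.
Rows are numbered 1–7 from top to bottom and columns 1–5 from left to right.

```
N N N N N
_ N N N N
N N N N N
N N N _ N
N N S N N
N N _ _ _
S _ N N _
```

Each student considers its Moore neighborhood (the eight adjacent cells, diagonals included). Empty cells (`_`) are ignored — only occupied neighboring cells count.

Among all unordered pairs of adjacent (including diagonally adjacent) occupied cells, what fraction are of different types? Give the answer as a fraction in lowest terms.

Scan each occupied cell's neighbors to the right and below (and the two forward diagonals) so each pair is counted once.
Row 1: N(1,1)–N(1,2)= N(1,1)–N(2,2)= N(1,2)–N(1,3)= N(1,2)–N(2,2)= N(1,2)–N(2,3)= N(1,3)–N(1,4)= N(1,3)–N(2,3)= N(1,3)–N(2,4)= N(1,3)–N(2,2)= N(1,4)–N(1,5)= N(1,4)–N(2,4)= N(1,4)–N(2,5)= N(1,4)–N(2,3)= N(1,5)–N(2,5)= N(1,5)–N(2,4)=  → 0/15 unlike.
Row 2: N(2,2)–N(2,3)= N(2,2)–N(3,2)= N(2,2)–N(3,3)= N(2,2)–N(3,1)= N(2,3)–N(2,4)= N(2,3)–N(3,3)= N(2,3)–N(3,4)= N(2,3)–N(3,2)= N(2,4)–N(2,5)= N(2,4)–N(3,4)= N(2,4)–N(3,5)= N(2,4)–N(3,3)= N(2,5)–N(3,5)= N(2,5)–N(3,4)=  → 0/14 unlike.
Row 3: N(3,1)–N(3,2)= N(3,1)–N(4,1)= N(3,1)–N(4,2)= N(3,2)–N(3,3)= N(3,2)–N(4,2)= N(3,2)–N(4,3)= N(3,2)–N(4,1)= N(3,3)–N(3,4)= N(3,3)–N(4,3)= N(3,3)–N(4,2)= N(3,4)–N(3,5)= N(3,4)–N(4,5)= N(3,4)–N(4,3)= N(3,5)–N(4,5)=  → 0/14 unlike.
Row 4: N(4,1)–N(4,2)= N(4,1)–N(5,1)= N(4,1)–N(5,2)= N(4,2)–N(4,3)= N(4,2)–N(5,2)= N(4,2)–S(5,3)≠ N(4,2)–N(5,1)= N(4,3)–S(5,3)≠ N(4,3)–N(5,4)= N(4,3)–N(5,2)= N(4,5)–N(5,5)= N(4,5)–N(5,4)=  → 2/12 unlike.
Row 5: N(5,1)–N(5,2)= N(5,1)–N(6,1)= N(5,1)–N(6,2)= N(5,2)–S(5,3)≠ N(5,2)–N(6,2)= N(5,2)–N(6,1)= S(5,3)–N(5,4)≠ S(5,3)–N(6,2)≠ N(5,4)–N(5,5)=  → 3/9 unlike.
Row 6: N(6,1)–N(6,2)= N(6,1)–S(7,1)≠ N(6,2)–N(7,3)= N(6,2)–S(7,1)≠  → 2/4 unlike.
Row 7: N(7,3)–N(7,4)=  → 0/1 unlike.
Total adjacent occupied pairs: 69; unlike-type pairs: 7.
7/69 is already in lowest terms.

7/69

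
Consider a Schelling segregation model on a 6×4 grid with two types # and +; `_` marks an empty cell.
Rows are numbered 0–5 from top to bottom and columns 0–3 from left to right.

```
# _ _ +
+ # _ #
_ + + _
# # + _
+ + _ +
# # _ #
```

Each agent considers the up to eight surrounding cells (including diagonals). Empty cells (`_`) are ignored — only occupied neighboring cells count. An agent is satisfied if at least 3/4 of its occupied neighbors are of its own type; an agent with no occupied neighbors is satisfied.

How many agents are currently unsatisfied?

15

(0,0)# 1/2 not
(0,3)+ 0/1 not
(1,0)+ 1/3 not
(1,1)# 1/4 not
(1,3)# 0/2 not
(2,1)+ 3/6 not
(2,2)+ 2/5 not
(3,0)# 1/4 not
(3,1)# 1/6 not
(3,2)+ 4/5 satisfied
(4,0)+ 1/5 not
(4,1)+ 2/6 not
(4,3)+ 1/2 not
(5,0)# 1/3 not
(5,1)# 1/3 not
(5,3)# 0/1 not
Unsatisfied: (0,0), (0,3), (1,0), (1,1), (1,3), (2,1), (2,2), (3,0), (3,1), (4,0), (4,1), (4,3), (5,0), (5,1), (5,3) — 15 in total.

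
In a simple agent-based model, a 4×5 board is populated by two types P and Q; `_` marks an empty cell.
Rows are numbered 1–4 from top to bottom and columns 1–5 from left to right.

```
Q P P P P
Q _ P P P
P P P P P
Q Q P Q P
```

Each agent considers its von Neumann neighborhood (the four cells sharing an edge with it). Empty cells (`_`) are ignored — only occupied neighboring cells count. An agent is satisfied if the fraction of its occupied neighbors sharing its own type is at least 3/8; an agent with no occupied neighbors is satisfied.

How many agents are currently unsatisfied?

(1,1)Q 1/2 satisfied
(1,2)P 1/2 satisfied
(1,3)P 3/3 satisfied
(1,4)P 3/3 satisfied
(1,5)P 2/2 satisfied
(2,1)Q 1/2 satisfied
(2,3)P 3/3 satisfied
(2,4)P 4/4 satisfied
(2,5)P 3/3 satisfied
(3,1)P 1/3 not
(3,2)P 2/3 satisfied
(3,3)P 4/4 satisfied
(3,4)P 3/4 satisfied
(3,5)P 3/3 satisfied
(4,1)Q 1/2 satisfied
(4,2)Q 1/3 not
(4,3)P 1/3 not
(4,4)Q 0/3 not
(4,5)P 1/2 satisfied
Unsatisfied: (3,1), (4,2), (4,3), (4,4) — 4 in total.

4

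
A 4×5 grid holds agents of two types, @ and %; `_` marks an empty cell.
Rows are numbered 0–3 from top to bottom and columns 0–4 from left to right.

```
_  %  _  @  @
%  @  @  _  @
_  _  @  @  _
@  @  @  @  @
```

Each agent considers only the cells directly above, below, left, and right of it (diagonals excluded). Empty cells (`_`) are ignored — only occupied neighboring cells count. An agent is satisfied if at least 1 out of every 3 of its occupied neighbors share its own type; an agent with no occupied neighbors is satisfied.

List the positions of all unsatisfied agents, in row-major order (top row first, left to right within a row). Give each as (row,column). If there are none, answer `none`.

(0,1)% 0/1 ✗
(0,3)@ 1/1 ✓
(0,4)@ 2/2 ✓
(1,0)% 0/1 ✗
(1,1)@ 1/3 ✓
(1,2)@ 2/2 ✓
(1,4)@ 1/1 ✓
(2,2)@ 3/3 ✓
(2,3)@ 2/2 ✓
(3,0)@ 1/1 ✓
(3,1)@ 2/2 ✓
(3,2)@ 3/3 ✓
(3,3)@ 3/3 ✓
(3,4)@ 1/1 ✓

(0,1), (1,0)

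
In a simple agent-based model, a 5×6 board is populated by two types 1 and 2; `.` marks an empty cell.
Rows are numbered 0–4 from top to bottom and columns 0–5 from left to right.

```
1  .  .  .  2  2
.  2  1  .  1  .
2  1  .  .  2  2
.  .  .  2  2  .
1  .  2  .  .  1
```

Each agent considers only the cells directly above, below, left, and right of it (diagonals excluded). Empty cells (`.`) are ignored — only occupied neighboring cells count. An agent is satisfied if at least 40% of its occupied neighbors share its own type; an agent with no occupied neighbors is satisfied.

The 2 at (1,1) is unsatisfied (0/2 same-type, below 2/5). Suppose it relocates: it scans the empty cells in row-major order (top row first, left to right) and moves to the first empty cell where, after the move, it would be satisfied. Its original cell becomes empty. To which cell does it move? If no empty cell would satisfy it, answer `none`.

Vacating (1,1). Empty cells in order:
  (0,1): 0/1 same-type → still unsatisfied.
  (0,2): 0/1 same-type → still unsatisfied.
  (0,3): 1/1 same-type → satisfied — stop here.

(0,3)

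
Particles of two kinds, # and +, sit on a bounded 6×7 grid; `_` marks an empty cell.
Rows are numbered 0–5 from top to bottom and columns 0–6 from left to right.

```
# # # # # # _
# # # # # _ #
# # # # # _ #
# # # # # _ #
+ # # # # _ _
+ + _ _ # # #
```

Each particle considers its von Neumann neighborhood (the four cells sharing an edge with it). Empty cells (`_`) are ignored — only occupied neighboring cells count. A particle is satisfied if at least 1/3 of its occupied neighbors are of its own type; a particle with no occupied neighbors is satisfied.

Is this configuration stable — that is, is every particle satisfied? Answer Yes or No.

Row 0: (0,0)# 2/2 ✓ · (0,1)# 3/3 ✓ · (0,2)# 3/3 ✓ · (0,3)# 3/3 ✓ · (0,4)# 3/3 ✓ · (0,5)# 1/1 ✓
Row 1: (1,0)# 3/3 ✓ · (1,1)# 4/4 ✓ · (1,2)# 4/4 ✓ · (1,3)# 4/4 ✓ · (1,4)# 3/3 ✓ · (1,6)# 1/1 ✓
Row 2: (2,0)# 3/3 ✓ · (2,1)# 4/4 ✓ · (2,2)# 4/4 ✓ · (2,3)# 4/4 ✓ · (2,4)# 3/3 ✓ · (2,6)# 2/2 ✓
Row 3: (3,0)# 2/3 ✓ · (3,1)# 4/4 ✓ · (3,2)# 4/4 ✓ · (3,3)# 4/4 ✓ · (3,4)# 3/3 ✓ · (3,6)# 1/1 ✓
Row 4: (4,0)+ 1/3 ✓ · (4,1)# 2/4 ✓ · (4,2)# 3/3 ✓ · (4,3)# 3/3 ✓ · (4,4)# 3/3 ✓
Row 5: (5,0)+ 2/2 ✓ · (5,1)+ 1/2 ✓ · (5,4)# 2/2 ✓ · (5,5)# 2/2 ✓ · (5,6)# 1/1 ✓
All meet the threshold, so the configuration is stable.

Yes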